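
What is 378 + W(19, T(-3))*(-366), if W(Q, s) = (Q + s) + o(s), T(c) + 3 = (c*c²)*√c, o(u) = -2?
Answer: -4746 + 9882*I*√3 ≈ -4746.0 + 17116.0*I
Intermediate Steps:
T(c) = -3 + c^(7/2) (T(c) = -3 + (c*c²)*√c = -3 + c³*√c = -3 + c^(7/2))
W(Q, s) = -2 + Q + s (W(Q, s) = (Q + s) - 2 = -2 + Q + s)
378 + W(19, T(-3))*(-366) = 378 + (-2 + 19 + (-3 + (-3)^(7/2)))*(-366) = 378 + (-2 + 19 + (-3 - 27*I*√3))*(-366) = 378 + (14 - 27*I*√3)*(-366) = 378 + (-5124 + 9882*I*√3) = -4746 + 9882*I*√3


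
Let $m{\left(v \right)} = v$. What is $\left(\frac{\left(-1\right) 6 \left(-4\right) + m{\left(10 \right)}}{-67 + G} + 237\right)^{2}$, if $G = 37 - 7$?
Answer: $\frac{76300225}{1369} \approx 55734.0$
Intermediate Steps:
$G = 30$
$\left(\frac{\left(-1\right) 6 \left(-4\right) + m{\left(10 \right)}}{-67 + G} + 237\right)^{2} = \left(\frac{\left(-1\right) 6 \left(-4\right) + 10}{-67 + 30} + 237\right)^{2} = \left(\frac{\left(-6\right) \left(-4\right) + 10}{-37} + 237\right)^{2} = \left(\left(24 + 10\right) \left(- \frac{1}{37}\right) + 237\right)^{2} = \left(34 \left(- \frac{1}{37}\right) + 237\right)^{2} = \left(- \frac{34}{37} + 237\right)^{2} = \left(\frac{8735}{37}\right)^{2} = \frac{76300225}{1369}$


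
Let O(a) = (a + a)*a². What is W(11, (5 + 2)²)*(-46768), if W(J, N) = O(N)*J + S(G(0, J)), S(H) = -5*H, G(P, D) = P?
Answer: -121048585504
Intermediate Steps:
O(a) = 2*a³ (O(a) = (2*a)*a² = 2*a³)
W(J, N) = 2*J*N³ (W(J, N) = (2*N³)*J - 5*0 = 2*J*N³ + 0 = 2*J*N³)
W(11, (5 + 2)²)*(-46768) = (2*11*((5 + 2)²)³)*(-46768) = (2*11*(7²)³)*(-46768) = (2*11*49³)*(-46768) = (2*11*117649)*(-46768) = 2588278*(-46768) = -121048585504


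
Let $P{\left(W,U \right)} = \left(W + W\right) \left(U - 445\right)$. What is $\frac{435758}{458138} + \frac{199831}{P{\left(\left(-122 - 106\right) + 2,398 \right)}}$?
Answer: $\frac{50403708815}{4866341836} \approx 10.358$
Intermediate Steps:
$P{\left(W,U \right)} = 2 W \left(-445 + U\right)$
$\frac{435758}{458138} + \frac{199831}{P{\left(\left(-122 - 106\right) + 2,398 \right)}} = \frac{435758}{458138} + \frac{199831}{2 \left(\left(-122 - 106\right) + 2\right) \left(-445 + 398\right)} = 435758 \cdot \frac{1}{458138} + \frac{199831}{2 \left(-228 + 2\right) \left(-47\right)} = \frac{217879}{229069} + \frac{199831}{2 \left(-226\right) \left(-47\right)} = \frac{217879}{229069} + \frac{199831}{21244} = \frac{50403708815}{4866341836}$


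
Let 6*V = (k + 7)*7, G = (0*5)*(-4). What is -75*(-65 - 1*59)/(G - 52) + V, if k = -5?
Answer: -6884/39 ≈ -176.51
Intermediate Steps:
G = 0 (G = 0*(-4) = 0)
V = 7/3 (V = ((-5 + 7)*7)/6 = (2*7)/6 = (⅙)*14 = 7/3 ≈ 2.3333)
-75*(-65 - 1*59)/(G - 52) + V = -75*(-65 - 1*59)/(0 - 52) + 7/3 = -75*(-65 - 59)/(-52) + 7/3 = -(-9300)*(-1)/52 + 7/3 = -75*31/13 + 7/3 = -2325/13 + 7/3 = -6884/39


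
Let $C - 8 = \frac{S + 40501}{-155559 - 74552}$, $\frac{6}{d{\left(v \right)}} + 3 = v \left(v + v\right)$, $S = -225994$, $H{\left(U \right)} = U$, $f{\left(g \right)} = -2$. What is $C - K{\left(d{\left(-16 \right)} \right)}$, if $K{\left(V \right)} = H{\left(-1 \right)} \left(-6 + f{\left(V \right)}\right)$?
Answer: $\frac{26499}{32873} \approx 0.8061$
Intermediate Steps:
$d{\left(v \right)} = \frac{6}{-3 + 2 v^{2}}$ ($d{\left(v \right)} = \frac{6}{-3 + v \left(v + v\right)} = \frac{6}{-3 + v 2 v} = \frac{6}{-3 + 2 v^{2}}$)
$C = \frac{289483}{32873}$ ($C = 8 + \frac{-225994 + 40501}{-155559 - 74552} = 8 - \frac{185493}{-230111} = 8 - - \frac{26499}{32873} = 8 + \frac{26499}{32873} = \frac{289483}{32873} \approx 8.8061$)
$K{\left(V \right)} = 8$ ($K{\left(V \right)} = - (-6 - 2) = \left(-1\right) \left(-8\right) = 8$)
$C - K{\left(d{\left(-16 \right)} \right)} = \frac{289483}{32873} - 8 = \frac{26499}{32873}$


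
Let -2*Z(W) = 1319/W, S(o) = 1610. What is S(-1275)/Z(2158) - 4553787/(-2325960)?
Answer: -769358636407/146092440 ≈ -5266.2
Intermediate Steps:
Z(W) = -1319/(2*W)
S(-1275)/Z(2158) - 4553787/(-2325960) = 1610/((-1319/2/2158)) - 4553787/(-2325960) = 1610/((-1319/2*1/2158)) - 4553787*(-1/2325960) = 1610/(-1319/4316) + 216847/110760 = 1610*(-4316/1319) + 216847/110760 = -6948760/1319 + 216847/110760 = -769358636407/146092440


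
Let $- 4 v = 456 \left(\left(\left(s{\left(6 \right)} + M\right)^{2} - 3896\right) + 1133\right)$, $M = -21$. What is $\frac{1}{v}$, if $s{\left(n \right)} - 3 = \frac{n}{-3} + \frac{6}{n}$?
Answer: $\frac{1}{273828} \approx 3.6519 \cdot 10^{-6}$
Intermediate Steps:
$s{\left(n \right)} = 3 + \frac{6}{n} - \frac{n}{3}$ ($s{\left(n \right)} = 3 + \left(\frac{n}{-3} + \frac{6}{n}\right) = 3 + \left(n \left(- \frac{1}{3}\right) + \frac{6}{n}\right) = 3 - \left(- \frac{6}{n} + \frac{n}{3}\right) = 3 + \frac{6}{n} - \frac{n}{3}$)
$v = 273828$ ($v = - \frac{456 \left(\left(\left(\left(3 + \frac{6}{6} - 2\right) - 21\right)^{2} - 3896\right) + 1133\right)}{4} = - \frac{456 \left(\left(\left(\left(3 + 6 \cdot \frac{1}{6} - 2\right) - 21\right)^{2} - 3896\right) + 1133\right)}{4} = - \frac{456 \left(\left(\left(\left(3 + 1 - 2\right) - 21\right)^{2} - 3896\right) + 1133\right)}{4} = - \frac{456 \left(\left(\left(2 - 21\right)^{2} - 3896\right) + 1133\right)}{4} = - \frac{456 \left(\left(\left(-19\right)^{2} - 3896\right) + 1133\right)}{4} = - \frac{456 \left(\left(361 - 3896\right) + 1133\right)}{4} = - \frac{456 \left(-3535 + 1133\right)}{4} = - \frac{456 \left(-2402\right)}{4} = \left(- \frac{1}{4}\right) \left(-1095312\right) = 273828$)
$\frac{1}{v} = \frac{1}{273828}$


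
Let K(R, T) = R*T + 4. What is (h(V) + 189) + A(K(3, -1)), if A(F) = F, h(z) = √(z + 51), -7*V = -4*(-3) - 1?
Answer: 190 + √2422/7 ≈ 197.03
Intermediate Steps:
V = -11/7 (V = -(-4*(-3) - 1)/7 = -(12 - 1)/7 = -⅐*11 = -11/7 ≈ -1.5714)
K(R, T) = 4 + R*T
h(z) = √(51 + z)
(h(V) + 189) + A(K(3, -1)) = (√(51 - 11/7) + 189) + (4 + 3*(-1)) = (√(346/7) + 189) + (4 - 3) = (√2422/7 + 189) + 1 = (189 + √2422/7) + 1 = 190 + √2422/7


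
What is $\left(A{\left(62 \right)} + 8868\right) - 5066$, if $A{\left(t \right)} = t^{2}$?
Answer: $7646$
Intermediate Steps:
$\left(A{\left(62 \right)} + 8868\right) - 5066 = \left(62^{2} + 8868\right) - 5066 = \left(3844 + 8868\right) - 5066 = 12712 - 5066 = 7646$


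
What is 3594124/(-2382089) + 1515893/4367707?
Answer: -12087088513191/10404266799923 ≈ -1.1617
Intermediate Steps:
3594124/(-2382089) + 1515893/4367707 = 3594124*(-1/2382089) + 1515893*(1/4367707) = -3594124/2382089 + 1515893/4367707 = -12087088513191/10404266799923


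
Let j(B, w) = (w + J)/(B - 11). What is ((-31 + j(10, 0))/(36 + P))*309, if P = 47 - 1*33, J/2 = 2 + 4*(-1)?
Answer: -8343/50 ≈ -166.86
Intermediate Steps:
J = -4 (J = 2*(2 + 4*(-1)) = 2*(2 - 4) = 2*(-2) = -4)
P = 14 (P = 47 - 33 = 14)
j(B, w) = (-4 + w)/(-11 + B) (j(B, w) = (w - 4)/(B - 11) = (-4 + w)/(-11 + B))
((-31 + j(10, 0))/(36 + P))*309 = ((-31 + (-4 + 0)/(-11 + 10))/(36 + 14))*309 = ((-31 - 4/(-1))/50)*309 = ((-31 - 1*(-4))*(1/50))*309 = ((-31 + 4)*(1/50))*309 = -27*1/50*309 = -27/50*309 = -8343/50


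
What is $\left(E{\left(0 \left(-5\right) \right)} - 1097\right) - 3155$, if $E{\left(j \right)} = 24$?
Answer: $-4228$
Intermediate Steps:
$\left(E{\left(0 \left(-5\right) \right)} - 1097\right) - 3155 = \left(24 - 1097\right) - 3155 = -1073 - 3155 = -4228$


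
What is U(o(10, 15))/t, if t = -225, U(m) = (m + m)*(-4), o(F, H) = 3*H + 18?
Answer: 56/25 ≈ 2.2400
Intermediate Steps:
o(F, H) = 18 + 3*H
U(m) = -8*m (U(m) = (2*m)*(-4) = -8*m)
U(o(10, 15))/t = -8*(18 + 3*15)/(-225) = -8*(18 + 45)*(-1/225) = -8*63*(-1/225) = -504*(-1/225) = 56/25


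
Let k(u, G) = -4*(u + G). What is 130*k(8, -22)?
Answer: 7280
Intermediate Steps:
k(u, G) = -4*G - 4*u (k(u, G) = -4*(G + u) = -4*G - 4*u)
130*k(8, -22) = 130*(-4*(-22) - 4*8) = 130*(88 - 32) = 130*56 = 7280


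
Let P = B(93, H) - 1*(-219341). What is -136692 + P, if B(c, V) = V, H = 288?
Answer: 82937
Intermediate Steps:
P = 219629 (P = 288 - 1*(-219341) = 288 + 219341 = 219629)
-136692 + P = -136692 + 219629 = 82937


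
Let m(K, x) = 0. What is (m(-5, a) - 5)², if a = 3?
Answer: 25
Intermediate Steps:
(m(-5, a) - 5)² = (0 - 5)² = (-5)² = 25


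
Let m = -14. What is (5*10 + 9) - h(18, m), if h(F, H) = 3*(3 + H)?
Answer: 92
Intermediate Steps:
h(F, H) = 9 + 3*H
(5*10 + 9) - h(18, m) = (5*10 + 9) - (9 + 3*(-14)) = (50 + 9) - (9 - 42) = 59 - 1*(-33) = 59 + 33 = 92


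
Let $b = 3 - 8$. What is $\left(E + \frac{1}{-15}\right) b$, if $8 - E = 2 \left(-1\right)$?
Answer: $- \frac{149}{3} \approx -49.667$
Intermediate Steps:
$b = -5$ ($b = 3 - 8 = -5$)
$E = 10$ ($E = 8 - 2 \left(-1\right) = 8 - -2 = 8 + 2 = 10$)
$\left(E + \frac{1}{-15}\right) b = \left(10 + \frac{1}{-15}\right) \left(-5\right) = \left(10 - \frac{1}{15}\right) \left(-5\right) = \frac{149}{15} \left(-5\right) = - \frac{149}{3}$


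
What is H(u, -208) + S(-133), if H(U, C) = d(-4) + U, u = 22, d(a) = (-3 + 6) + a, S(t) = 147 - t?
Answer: 301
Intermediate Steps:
d(a) = 3 + a
H(U, C) = -1 + U (H(U, C) = (3 - 4) + U = -1 + U)
H(u, -208) + S(-133) = (-1 + 22) + (147 - 1*(-133)) = 21 + (147 + 133) = 21 + 280 = 301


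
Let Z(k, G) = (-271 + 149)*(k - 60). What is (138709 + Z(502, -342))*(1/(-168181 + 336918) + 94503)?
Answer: 1351994557686920/168737 ≈ 8.0124e+9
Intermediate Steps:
Z(k, G) = 7320 - 122*k (Z(k, G) = -122*(-60 + k) = 7320 - 122*k)
(138709 + Z(502, -342))*(1/(-168181 + 336918) + 94503) = (138709 + (7320 - 122*502))*(1/(-168181 + 336918) + 94503) = (138709 + (7320 - 61244))*(1/168737 + 94503) = (138709 - 53924)*(1/168737 + 94503) = 84785*(15946152712/168737) = 1351994557686920/168737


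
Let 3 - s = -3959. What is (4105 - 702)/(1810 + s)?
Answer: 3403/5772 ≈ 0.58957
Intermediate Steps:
s = 3962 (s = 3 - 1*(-3959) = 3 + 3959 = 3962)
(4105 - 702)/(1810 + s) = (4105 - 702)/(1810 + 3962) = 3403/5772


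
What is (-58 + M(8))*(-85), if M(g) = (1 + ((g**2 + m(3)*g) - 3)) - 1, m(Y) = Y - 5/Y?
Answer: -3485/3 ≈ -1161.7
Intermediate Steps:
M(g) = -3 + g**2 + 4*g/3 (M(g) = (1 + ((g**2 + (3 - 5/3)*g) - 3)) - 1 = (1 + ((g**2 + 4*g/3) - 3)) - 1 = (1 + (-3 + g**2 + 4*g/3)) - 1 = (-2 + g**2 + 4*g/3) - 1 = -3 + g**2 + 4*g/3)
(-58 + M(8))*(-85) = (-58 + (-3 + 8**2 + (4/3)*8))*(-85) = (-58 + (-3 + 64 + 32/3))*(-85) = (-58 + 215/3)*(-85) = (41/3)*(-85) = -3485/3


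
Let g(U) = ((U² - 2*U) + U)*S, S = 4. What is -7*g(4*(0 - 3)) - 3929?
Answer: -8297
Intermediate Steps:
g(U) = -4*U + 4*U² (g(U) = ((U² - 2*U) + U)*4 = (U² - U)*4 = -4*U + 4*U²)
-7*g(4*(0 - 3)) - 3929 = -28*4*(0 - 3)*(-1 + 4*(0 - 3)) - 3929 = -28*4*(-3)*(-1 + 4*(-3)) - 3929 = -28*(-12)*(-1 - 12) - 3929 = -28*(-12)*(-13) - 3929 = -7*624 - 3929 = -4368 - 3929 = -8297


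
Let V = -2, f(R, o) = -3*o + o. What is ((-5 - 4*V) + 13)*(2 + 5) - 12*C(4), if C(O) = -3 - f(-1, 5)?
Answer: 28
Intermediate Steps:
f(R, o) = -2*o
C(O) = 7 (C(O) = -3 - (-2)*5 = -3 - 1*(-10) = -3 + 10 = 7)
((-5 - 4*V) + 13)*(2 + 5) - 12*C(4) = ((-5 - 4*(-2)) + 13)*(2 + 5) - 12*7 = ((-5 + 8) + 13)*7 - 84 = (3 + 13)*7 - 84 = 16*7 - 84 = 112 - 84 = 28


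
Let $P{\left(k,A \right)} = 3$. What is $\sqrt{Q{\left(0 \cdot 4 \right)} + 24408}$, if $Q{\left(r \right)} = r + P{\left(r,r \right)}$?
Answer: $\sqrt{24411} \approx 156.24$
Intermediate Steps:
$Q{\left(r \right)} = 3 + r$ ($Q{\left(r \right)} = r + 3 = 3 + r$)
$\sqrt{Q{\left(0 \cdot 4 \right)} + 24408} = \sqrt{\left(3 + 0 \cdot 4\right) + 24408} = \sqrt{\left(3 + 0\right) + 24408} = \sqrt{3 + 24408} = \sqrt{24411}$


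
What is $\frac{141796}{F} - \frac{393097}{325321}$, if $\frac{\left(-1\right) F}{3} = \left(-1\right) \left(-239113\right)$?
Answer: $- \frac{328113025399}{233365440819} \approx -1.406$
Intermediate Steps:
$F = -717339$ ($F = - 3 \left(\left(-1\right) \left(-239113\right)\right) = \left(-3\right) 239113 = -717339$)
$\frac{141796}{F} - \frac{393097}{325321} = \frac{141796}{-717339} - \frac{393097}{325321} = 141796 \left(- \frac{1}{717339}\right) - \frac{393097}{325321} = - \frac{141796}{717339} - \frac{393097}{325321} = - \frac{328113025399}{233365440819}$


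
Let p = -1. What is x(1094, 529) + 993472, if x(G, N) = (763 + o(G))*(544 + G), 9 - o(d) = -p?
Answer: 2256370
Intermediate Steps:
o(d) = 8 (o(d) = 9 - (-1)*(-1) = 9 - 1*1 = 9 - 1 = 8)
x(G, N) = 419424 + 771*G (x(G, N) = (763 + 8)*(544 + G) = 771*(544 + G) = 419424 + 771*G)
x(1094, 529) + 993472 = (419424 + 771*1094) + 993472 = (419424 + 843474) + 993472 = 1262898 + 993472 = 2256370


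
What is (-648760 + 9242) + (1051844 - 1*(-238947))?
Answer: 651273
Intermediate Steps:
(-648760 + 9242) + (1051844 - 1*(-238947)) = -639518 + (1051844 + 238947) = -639518 + 1290791 = 651273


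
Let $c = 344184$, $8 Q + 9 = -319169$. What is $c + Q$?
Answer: $\frac{1217147}{4} \approx 3.0429 \cdot 10^{5}$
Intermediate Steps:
$Q = - \frac{159589}{4}$ ($Q = - \frac{9}{8} + \frac{1}{8} \left(-319169\right) = - \frac{9}{8} - \frac{319169}{8} = - \frac{159589}{4} \approx -39897.0$)
$c + Q = 344184 - \frac{159589}{4} = \frac{1217147}{4}$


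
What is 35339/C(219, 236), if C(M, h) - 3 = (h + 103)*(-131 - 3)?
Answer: -35339/45423 ≈ -0.77800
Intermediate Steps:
C(M, h) = -13799 - 134*h (C(M, h) = 3 + (h + 103)*(-131 - 3) = 3 + (103 + h)*(-134) = 3 + (-13802 - 134*h) = -13799 - 134*h)
35339/C(219, 236) = 35339/(-13799 - 134*236) = 35339/(-13799 - 31624) = 35339/(-45423) = 35339*(-1/45423) = -35339/45423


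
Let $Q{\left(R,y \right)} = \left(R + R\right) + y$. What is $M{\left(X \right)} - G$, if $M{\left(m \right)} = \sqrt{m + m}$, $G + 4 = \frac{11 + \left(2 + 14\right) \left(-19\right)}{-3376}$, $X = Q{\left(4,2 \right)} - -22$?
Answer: $\frac{40219}{3376} \approx 11.913$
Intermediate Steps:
$Q{\left(R,y \right)} = y + 2 R$ ($Q{\left(R,y \right)} = 2 R + y = y + 2 R$)
$X = 32$ ($X = \left(2 + 2 \cdot 4\right) - -22 = \left(2 + 8\right) + 22 = 10 + 22 = 32$)
$G = - \frac{13211}{3376}$ ($G = -4 + \frac{11 + \left(2 + 14\right) \left(-19\right)}{-3376} = -4 + \left(11 + 16 \left(-19\right)\right) \left(- \frac{1}{3376}\right) = -4 + \left(11 - 304\right) \left(- \frac{1}{3376}\right) = -4 - - \frac{293}{3376} = -4 + \frac{293}{3376} = - \frac{13211}{3376} \approx -3.9132$)
$M{\left(m \right)} = \sqrt{2} \sqrt{m}$ ($M{\left(m \right)} = \sqrt{2 m} = \sqrt{2} \sqrt{m}$)
$M{\left(X \right)} - G = \sqrt{2} \sqrt{32} - - \frac{13211}{3376} = \sqrt{2} \cdot 4 \sqrt{2} + \frac{13211}{3376} = 8 + \frac{13211}{3376} = \frac{40219}{3376}$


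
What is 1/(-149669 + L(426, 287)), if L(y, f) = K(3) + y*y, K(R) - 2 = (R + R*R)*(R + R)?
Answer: 1/31881 ≈ 3.1367e-5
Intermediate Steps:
K(R) = 2 + 2*R*(R + R²) (K(R) = 2 + (R + R*R)*(R + R) = 2 + (R + R²)*(2*R) = 2 + 2*R*(R + R²))
L(y, f) = 74 + y² (L(y, f) = (2 + 2*3² + 2*3³) + y*y = (2 + 2*9 + 2*27) + y² = (2 + 18 + 54) + y² = 74 + y²)
1/(-149669 + L(426, 287)) = 1/(-149669 + (74 + 426²)) = 1/(-149669 + (74 + 181476)) = 1/(-149669 + 181550) = 1/31881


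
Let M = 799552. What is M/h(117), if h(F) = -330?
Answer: -399776/165 ≈ -2422.9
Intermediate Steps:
M/h(117) = 799552/(-330) = 799552*(-1/330) = -399776/165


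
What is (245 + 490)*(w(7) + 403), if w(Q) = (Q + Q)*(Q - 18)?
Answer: 183015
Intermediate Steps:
w(Q) = 2*Q*(-18 + Q) (w(Q) = (2*Q)*(-18 + Q) = 2*Q*(-18 + Q))
(245 + 490)*(w(7) + 403) = (245 + 490)*(2*7*(-18 + 7) + 403) = 735*(2*7*(-11) + 403) = 735*(-154 + 403) = 735*249 = 183015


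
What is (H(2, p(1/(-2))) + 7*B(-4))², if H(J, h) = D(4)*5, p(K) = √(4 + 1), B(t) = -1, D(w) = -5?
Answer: 1024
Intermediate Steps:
p(K) = √5
H(J, h) = -25 (H(J, h) = -5*5 = -25)
(H(2, p(1/(-2))) + 7*B(-4))² = (-25 + 7*(-1))² = (-25 - 7)² = (-32)² = 1024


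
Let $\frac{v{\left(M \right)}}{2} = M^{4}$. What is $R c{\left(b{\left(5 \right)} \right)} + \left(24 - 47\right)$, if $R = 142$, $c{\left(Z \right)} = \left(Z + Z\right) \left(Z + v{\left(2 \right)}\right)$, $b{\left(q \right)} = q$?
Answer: $52517$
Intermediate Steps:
$v{\left(M \right)} = 2 M^{4}$
$c{\left(Z \right)} = 2 Z \left(32 + Z\right)$ ($c{\left(Z \right)} = \left(Z + Z\right) \left(Z + 2 \cdot 2^{4}\right) = 2 Z \left(Z + 2 \cdot 16\right) = 2 Z \left(Z + 32\right) = 2 Z \left(32 + Z\right)$)
$R c{\left(b{\left(5 \right)} \right)} + \left(24 - 47\right) = 142 \cdot 2 \cdot 5 \left(32 + 5\right) + \left(24 - 47\right) = 142 \cdot 2 \cdot 5 \cdot 37 + \left(24 - 47\right) = 142 \cdot 370 - 23 = 52540 - 23 = 52517$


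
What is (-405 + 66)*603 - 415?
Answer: -204832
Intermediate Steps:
(-405 + 66)*603 - 415 = -339*603 - 415 = -204417 - 415 = -204832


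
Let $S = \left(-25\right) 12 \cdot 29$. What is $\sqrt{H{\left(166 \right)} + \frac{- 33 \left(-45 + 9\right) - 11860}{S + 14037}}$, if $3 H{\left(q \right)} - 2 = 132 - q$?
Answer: $\frac{260 i \sqrt{593}}{1779} \approx 3.559 i$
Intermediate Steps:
$H{\left(q \right)} = \frac{134}{3} - \frac{q}{3}$ ($H{\left(q \right)} = \frac{2}{3} + \frac{132 - q}{3} = \frac{2}{3} - \left(-44 + \frac{q}{3}\right) = \frac{134}{3} - \frac{q}{3}$)
$S = -8700$ ($S = \left(-300\right) 29 = -8700$)
$\sqrt{H{\left(166 \right)} + \frac{- 33 \left(-45 + 9\right) - 11860}{S + 14037}} = \sqrt{\left(\frac{134}{3} - \frac{166}{3}\right) + \frac{- 33 \left(-45 + 9\right) - 11860}{-8700 + 14037}} = \sqrt{\left(\frac{134}{3} - \frac{166}{3}\right) + \frac{\left(-33\right) \left(-36\right) - 11860}{5337}} = \sqrt{- \frac{32}{3} + \left(1188 - 11860\right) \frac{1}{5337}} = \sqrt{- \frac{32}{3} - \frac{10672}{5337}} = \sqrt{- \frac{67600}{5337}} = \frac{260 i \sqrt{593}}{1779}$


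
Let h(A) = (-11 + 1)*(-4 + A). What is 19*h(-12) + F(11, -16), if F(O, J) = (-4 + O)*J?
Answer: 2928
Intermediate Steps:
F(O, J) = J*(-4 + O)
h(A) = 40 - 10*A (h(A) = -10*(-4 + A) = 40 - 10*A)
19*h(-12) + F(11, -16) = 19*(40 - 10*(-12)) - 16*(-4 + 11) = 19*(40 + 120) - 16*7 = 19*160 - 112 = 3040 - 112 = 2928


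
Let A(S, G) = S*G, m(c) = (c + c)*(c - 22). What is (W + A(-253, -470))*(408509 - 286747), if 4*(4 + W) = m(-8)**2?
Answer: 21491723572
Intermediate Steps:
m(c) = 2*c*(-22 + c) (m(c) = (2*c)*(-22 + c) = 2*c*(-22 + c))
W = 57596 (W = -4 + (2*(-8)*(-22 - 8))**2/4 = -4 + (2*(-8)*(-30))**2/4 = -4 + (1/4)*480**2 = -4 + (1/4)*230400 = -4 + 57600 = 57596)
A(S, G) = G*S
(W + A(-253, -470))*(408509 - 286747) = (57596 - 470*(-253))*(408509 - 286747) = (57596 + 118910)*121762 = 176506*121762 = 21491723572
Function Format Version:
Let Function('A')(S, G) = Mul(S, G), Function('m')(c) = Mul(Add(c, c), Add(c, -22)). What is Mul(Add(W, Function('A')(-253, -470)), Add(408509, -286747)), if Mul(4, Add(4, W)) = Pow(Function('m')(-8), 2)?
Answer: 21491723572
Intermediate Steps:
Function('m')(c) = Mul(2, c, Add(-22, c)) (Function('m')(c) = Mul(Mul(2, c), Add(-22, c)) = Mul(2, c, Add(-22, c)))
W = 57596 (W = Add(-4, Mul(Rational(1, 4), Pow(Mul(2, -8, Add(-22, -8)), 2))) = Add(-4, Mul(Rational(1, 4), Pow(Mul(2, -8, -30), 2))) = Add(-4, Mul(Rational(1, 4), Pow(480, 2))) = Add(-4, Mul(Rational(1, 4), 230400)) = Add(-4, 57600) = 57596)
Function('A')(S, G) = Mul(G, S)
Mul(Add(W, Function('A')(-253, -470)), Add(408509, -286747)) = Mul(Add(57596, Mul(-470, -253)), Add(408509, -286747)) = Mul(Add(57596, 118910), 121762) = Mul(176506, 121762) = 21491723572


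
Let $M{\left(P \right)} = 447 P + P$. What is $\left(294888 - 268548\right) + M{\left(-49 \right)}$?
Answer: $4388$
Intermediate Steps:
$M{\left(P \right)} = 448 P$
$\left(294888 - 268548\right) + M{\left(-49 \right)} = \left(294888 - 268548\right) + 448 \left(-49\right) = 26340 - 21952 = 4388$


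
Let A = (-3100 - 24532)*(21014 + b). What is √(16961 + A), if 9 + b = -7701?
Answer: 13*I*√2175143 ≈ 19173.0*I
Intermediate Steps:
b = -7710 (b = -9 - 7701 = -7710)
A = -367616128 (A = (-3100 - 24532)*(21014 - 7710) = -27632*13304 = -367616128)
√(16961 + A) = √(16961 - 367616128) = √(-367599167) = 13*I*√2175143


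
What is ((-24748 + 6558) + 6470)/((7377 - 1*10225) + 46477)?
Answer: -11720/43629 ≈ -0.26863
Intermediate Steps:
((-24748 + 6558) + 6470)/((7377 - 1*10225) + 46477) = (-18190 + 6470)/((7377 - 10225) + 46477) = -11720/(-2848 + 46477) = -11720/43629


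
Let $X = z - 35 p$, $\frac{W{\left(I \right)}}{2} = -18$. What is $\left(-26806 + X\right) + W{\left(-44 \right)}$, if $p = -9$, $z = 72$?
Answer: $-26455$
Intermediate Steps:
$W{\left(I \right)} = -36$ ($W{\left(I \right)} = 2 \left(-18\right) = -36$)
$X = 387$ ($X = 72 - -315 = 72 + 315 = 387$)
$\left(-26806 + X\right) + W{\left(-44 \right)} = \left(-26806 + 387\right) - 36 = -26419 - 36 = -26455$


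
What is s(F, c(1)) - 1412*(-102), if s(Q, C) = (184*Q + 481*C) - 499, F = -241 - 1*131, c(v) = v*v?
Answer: 75558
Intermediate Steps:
c(v) = v²
F = -372 (F = -241 - 131 = -372)
s(Q, C) = -499 + 184*Q + 481*C
s(F, c(1)) - 1412*(-102) = (-499 + 184*(-372) + 481*1²) - 1412*(-102) = (-499 - 68448 + 481*1) + 144024 = (-499 - 68448 + 481) + 144024 = -68466 + 144024 = 75558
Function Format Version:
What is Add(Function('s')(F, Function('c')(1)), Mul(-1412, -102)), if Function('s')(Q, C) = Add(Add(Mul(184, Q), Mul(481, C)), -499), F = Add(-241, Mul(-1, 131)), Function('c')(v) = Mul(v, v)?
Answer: 75558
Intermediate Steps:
Function('c')(v) = Pow(v, 2)
F = -372 (F = Add(-241, -131) = -372)
Function('s')(Q, C) = Add(-499, Mul(184, Q), Mul(481, C))
Add(Function('s')(F, Function('c')(1)), Mul(-1412, -102)) = Add(Add(-499, Mul(184, -372), Mul(481, Pow(1, 2))), Mul(-1412, -102)) = Add(Add(-499, -68448, Mul(481, 1)), 144024) = Add(Add(-499, -68448, 481), 144024) = Add(-68466, 144024) = 75558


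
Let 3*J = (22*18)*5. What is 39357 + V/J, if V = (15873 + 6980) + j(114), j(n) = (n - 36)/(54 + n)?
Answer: 242652419/6160 ≈ 39392.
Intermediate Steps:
J = 660 (J = ((22*18)*5)/3 = (396*5)/3 = (1/3)*1980 = 660)
j(n) = (-36 + n)/(54 + n)
V = 639897/28 (V = (15873 + 6980) + (-36 + 114)/(54 + 114) = 22853 + 78/168 = 22853 + (1/168)*78 = 22853 + 13/28 = 639897/28 ≈ 22853.)
39357 + V/J = 39357 + (639897/28)/660 = 39357 + (639897/28)*(1/660) = 39357 + 213299/6160 = 242652419/6160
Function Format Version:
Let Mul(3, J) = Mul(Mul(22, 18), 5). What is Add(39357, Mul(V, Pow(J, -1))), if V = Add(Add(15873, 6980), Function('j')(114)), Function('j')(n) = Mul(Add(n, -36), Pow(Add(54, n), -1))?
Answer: Rational(242652419, 6160) ≈ 39392.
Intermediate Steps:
J = 660 (J = Mul(Rational(1, 3), Mul(Mul(22, 18), 5)) = Mul(Rational(1, 3), Mul(396, 5)) = Mul(Rational(1, 3), 1980) = 660)
Function('j')(n) = Mul(Pow(Add(54, n), -1), Add(-36, n)) (Function('j')(n) = Mul(Add(-36, n), Pow(Add(54, n), -1)) = Mul(Pow(Add(54, n), -1), Add(-36, n)))
V = Rational(639897, 28) (V = Add(Add(15873, 6980), Mul(Pow(Add(54, 114), -1), Add(-36, 114))) = Add(22853, Mul(Pow(168, -1), 78)) = Add(22853, Mul(Rational(1, 168), 78)) = Add(22853, Rational(13, 28)) = Rational(639897, 28) ≈ 22853.)
Add(39357, Mul(V, Pow(J, -1))) = Add(39357, Mul(Rational(639897, 28), Pow(660, -1))) = Add(39357, Mul(Rational(639897, 28), Rational(1, 660))) = Add(39357, Rational(213299, 6160)) = Rational(242652419, 6160)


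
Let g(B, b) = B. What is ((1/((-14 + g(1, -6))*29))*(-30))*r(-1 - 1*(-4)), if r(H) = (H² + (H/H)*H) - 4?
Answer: 240/377 ≈ 0.63660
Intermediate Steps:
r(H) = -4 + H + H² (r(H) = (H² + 1*H) - 4 = (H² + H) - 4 = (H + H²) - 4 = -4 + H + H²)
((1/((-14 + g(1, -6))*29))*(-30))*r(-1 - 1*(-4)) = ((1/((-14 + 1)*29))*(-30))*(-4 + (-1 - 1*(-4)) + (-1 - 1*(-4))²) = (((1/29)/(-13))*(-30))*(-4 + (-1 + 4) + (-1 + 4)²) = (-1/13*1/29*(-30))*(-4 + 3 + 3²) = (-1/377*(-30))*(-4 + 3 + 9) = (30/377)*8 = 240/377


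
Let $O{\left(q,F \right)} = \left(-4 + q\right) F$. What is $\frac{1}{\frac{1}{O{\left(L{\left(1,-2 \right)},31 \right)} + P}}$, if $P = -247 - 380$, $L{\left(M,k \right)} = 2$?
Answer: $-689$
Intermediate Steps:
$O{\left(q,F \right)} = F \left(-4 + q\right)$
$P = -627$
$\frac{1}{\frac{1}{O{\left(L{\left(1,-2 \right)},31 \right)} + P}} = \frac{1}{\frac{1}{31 \left(-4 + 2\right) - 627}} = \frac{1}{\frac{1}{31 \left(-2\right) - 627}} = \frac{1}{\frac{1}{-62 - 627}} = \frac{1}{\frac{1}{-689}} = \frac{1}{- \frac{1}{689}} = -689$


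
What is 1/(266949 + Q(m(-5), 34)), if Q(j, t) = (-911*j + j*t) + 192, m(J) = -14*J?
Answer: 1/205751 ≈ 4.8602e-6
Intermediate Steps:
Q(j, t) = 192 - 911*j + j*t
1/(266949 + Q(m(-5), 34)) = 1/(266949 + (192 - (-12754)*(-5) - 14*(-5)*34)) = 1/(266949 + (192 - 911*70 + 70*34)) = 1/(266949 + (192 - 63770 + 2380)) = 1/(266949 - 61198) = 1/205751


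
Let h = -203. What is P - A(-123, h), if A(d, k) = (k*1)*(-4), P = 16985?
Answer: 16173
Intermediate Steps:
A(d, k) = -4*k (A(d, k) = k*(-4) = -4*k)
P - A(-123, h) = 16985 - (-4)*(-203) = 16985 - 1*812 = 16985 - 812 = 16173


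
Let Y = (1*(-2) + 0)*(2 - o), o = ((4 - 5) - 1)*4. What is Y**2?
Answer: 400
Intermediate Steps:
o = -8 (o = (-1 - 1)*4 = -2*4 = -8)
Y = -20 (Y = (1*(-2) + 0)*(2 - 1*(-8)) = (-2 + 0)*(2 + 8) = -2*10 = -20)
Y**2 = (-20)**2 = 400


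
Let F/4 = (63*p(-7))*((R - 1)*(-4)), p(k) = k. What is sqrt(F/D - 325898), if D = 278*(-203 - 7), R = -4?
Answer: 11*I*sqrt(52038542)/139 ≈ 570.87*I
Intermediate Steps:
D = -58380 (D = 278*(-210) = -58380)
F = -35280 (F = 4*((63*(-7))*((-4 - 1)*(-4))) = 4*(-(-2205)*(-4)) = 4*(-441*20) = 4*(-8820) = -35280)
sqrt(F/D - 325898) = sqrt(-35280/(-58380) - 325898) = sqrt(-35280*(-1/58380) - 325898) = sqrt(84/139 - 325898) = sqrt(-45299738/139) = 11*I*sqrt(52038542)/139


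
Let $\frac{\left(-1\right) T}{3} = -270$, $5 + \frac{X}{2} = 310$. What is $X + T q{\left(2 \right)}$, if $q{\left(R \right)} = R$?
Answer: $2230$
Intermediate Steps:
$X = 610$ ($X = -10 + 2 \cdot 310 = -10 + 620 = 610$)
$T = 810$ ($T = \left(-3\right) \left(-270\right) = 810$)
$X + T q{\left(2 \right)} = 610 + 810 \cdot 2 = 610 + 1620 = 2230$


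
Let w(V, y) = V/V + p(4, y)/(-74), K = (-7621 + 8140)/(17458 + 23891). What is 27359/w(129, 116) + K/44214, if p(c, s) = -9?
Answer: 1233773682786451/50580329646 ≈ 24392.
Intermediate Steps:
K = 173/13783 (K = 519/41349 = 519*(1/41349) = 173/13783 ≈ 0.012552)
w(V, y) = 83/74 (w(V, y) = V/V - 9/(-74) = 1 - 9*(-1/74) = 1 + 9/74 = 83/74)
27359/w(129, 116) + K/44214 = 27359/(83/74) + (173/13783)/44214 = 27359*(74/83) + (173/13783)*(1/44214) = 2024566/83 + 173/609401562 = 1233773682786451/50580329646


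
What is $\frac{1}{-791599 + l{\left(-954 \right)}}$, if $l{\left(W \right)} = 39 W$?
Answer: $- \frac{1}{828805} \approx -1.2066 \cdot 10^{-6}$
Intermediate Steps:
$\frac{1}{-791599 + l{\left(-954 \right)}} = \frac{1}{-791599 + 39 \left(-954\right)} = \frac{1}{-791599 - 37206} = \frac{1}{-828805} = - \frac{1}{828805}$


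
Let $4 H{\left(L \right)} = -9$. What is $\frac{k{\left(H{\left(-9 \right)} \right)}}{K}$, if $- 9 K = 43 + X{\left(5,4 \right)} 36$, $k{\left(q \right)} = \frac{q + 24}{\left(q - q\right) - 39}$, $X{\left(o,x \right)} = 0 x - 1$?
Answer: $\frac{261}{364} \approx 0.71703$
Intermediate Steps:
$H{\left(L \right)} = - \frac{9}{4}$ ($H{\left(L \right)} = \frac{1}{4} \left(-9\right) = - \frac{9}{4}$)
$X{\left(o,x \right)} = -1$ ($X{\left(o,x \right)} = 0 - 1 = -1$)
$k{\left(q \right)} = - \frac{8}{13} - \frac{q}{39}$ ($k{\left(q \right)} = \frac{24 + q}{0 - 39} = \frac{24 + q}{-39} = \left(24 + q\right) \left(- \frac{1}{39}\right) = - \frac{8}{13} - \frac{q}{39}$)
$K = - \frac{7}{9}$ ($K = - \frac{43 - 36}{9} = \left(- \frac{1}{9}\right) 7 = - \frac{7}{9} \approx -0.77778$)
$\frac{k{\left(H{\left(-9 \right)} \right)}}{K} = \frac{- \frac{8}{13} - - \frac{3}{52}}{- \frac{7}{9}} = \left(- \frac{8}{13} + \frac{3}{52}\right) \left(- \frac{9}{7}\right) = \left(- \frac{29}{52}\right) \left(- \frac{9}{7}\right) = \frac{261}{364}$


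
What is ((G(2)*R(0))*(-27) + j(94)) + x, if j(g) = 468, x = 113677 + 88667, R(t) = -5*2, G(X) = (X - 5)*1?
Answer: 202002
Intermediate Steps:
G(X) = -5 + X (G(X) = (-5 + X)*1 = -5 + X)
R(t) = -10
x = 202344
((G(2)*R(0))*(-27) + j(94)) + x = (((-5 + 2)*(-10))*(-27) + 468) + 202344 = (-3*(-10)*(-27) + 468) + 202344 = (30*(-27) + 468) + 202344 = (-810 + 468) + 202344 = -342 + 202344 = 202002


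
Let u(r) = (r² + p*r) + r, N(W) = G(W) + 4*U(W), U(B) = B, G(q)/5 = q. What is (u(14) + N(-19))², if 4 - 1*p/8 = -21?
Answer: 8059921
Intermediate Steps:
p = 200 (p = 32 - 8*(-21) = 32 + 168 = 200)
G(q) = 5*q
N(W) = 9*W (N(W) = 5*W + 4*W = 9*W)
u(r) = r² + 201*r (u(r) = (r² + 200*r) + r = r² + 201*r)
(u(14) + N(-19))² = (14*(201 + 14) + 9*(-19))² = (14*215 - 171)² = (3010 - 171)² = 2839² = 8059921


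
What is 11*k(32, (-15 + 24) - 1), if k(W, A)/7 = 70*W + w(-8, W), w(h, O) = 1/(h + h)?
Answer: 2759603/16 ≈ 1.7248e+5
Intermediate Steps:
w(h, O) = 1/(2*h)
k(W, A) = -7/16 + 490*W (k(W, A) = 7*(70*W + (1/2)/(-8)) = 7*(70*W + (1/2)*(-1/8)) = 7*(70*W - 1/16) = 7*(-1/16 + 70*W) = -7/16 + 490*W)
11*k(32, (-15 + 24) - 1) = 11*(-7/16 + 490*32) = 11*(-7/16 + 15680) = 11*(250873/16) = 2759603/16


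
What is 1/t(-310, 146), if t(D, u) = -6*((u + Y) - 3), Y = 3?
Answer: -1/876 ≈ -0.0011416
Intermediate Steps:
t(D, u) = -6*u (t(D, u) = -6*((u + 3) - 3) = -6*((3 + u) - 3) = -6*u)
1/t(-310, 146) = 1/(-6*146) = 1/(-876) = -1/876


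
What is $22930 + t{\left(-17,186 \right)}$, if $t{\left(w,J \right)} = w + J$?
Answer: $23099$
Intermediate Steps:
$t{\left(w,J \right)} = J + w$
$22930 + t{\left(-17,186 \right)} = 22930 + \left(186 - 17\right) = 22930 + 169 = 23099$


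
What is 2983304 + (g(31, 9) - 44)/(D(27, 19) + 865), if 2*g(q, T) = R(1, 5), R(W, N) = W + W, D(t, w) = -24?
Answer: 2508958621/841 ≈ 2.9833e+6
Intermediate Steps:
R(W, N) = 2*W
g(q, T) = 1 (g(q, T) = (2*1)/2 = (½)*2 = 1)
2983304 + (g(31, 9) - 44)/(D(27, 19) + 865) = 2983304 + (1 - 44)/(-24 + 865) = 2983304 - 43/841 = 2508958621/841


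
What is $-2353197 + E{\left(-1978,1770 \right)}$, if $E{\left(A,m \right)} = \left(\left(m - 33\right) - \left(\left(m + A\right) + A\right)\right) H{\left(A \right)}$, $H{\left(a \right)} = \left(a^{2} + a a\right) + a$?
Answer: $30687236573$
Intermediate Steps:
$H{\left(a \right)} = a + 2 a^{2}$ ($H{\left(a \right)} = \left(a^{2} + a^{2}\right) + a = 2 a^{2} + a = a + 2 a^{2}$)
$E{\left(A,m \right)} = A \left(1 + 2 A\right) \left(-33 - 2 A\right)$ ($E{\left(A,m \right)} = \left(\left(m - 33\right) - \left(\left(m + A\right) + A\right)\right) A \left(1 + 2 A\right) = \left(\left(m - 33\right) - \left(\left(A + m\right) + A\right)\right) A \left(1 + 2 A\right) = \left(\left(-33 + m\right) - \left(m + 2 A\right)\right) A \left(1 + 2 A\right) = \left(-33 - 2 A\right) A \left(1 + 2 A\right) = A \left(1 + 2 A\right) \left(-33 - 2 A\right)$)
$-2353197 + E{\left(-1978,1770 \right)} = -2353197 - - 1978 \left(1 + 2 \left(-1978\right)\right) \left(33 + 2 \left(-1978\right)\right) = -2353197 - - 1978 \left(1 - 3956\right) \left(33 - 3956\right) = -2353197 - \left(-1978\right) \left(-3955\right) \left(-3923\right) = -2353197 + 30689589770 = 30687236573$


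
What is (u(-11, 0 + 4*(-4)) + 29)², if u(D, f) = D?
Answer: 324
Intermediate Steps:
(u(-11, 0 + 4*(-4)) + 29)² = (-11 + 29)² = 18² = 324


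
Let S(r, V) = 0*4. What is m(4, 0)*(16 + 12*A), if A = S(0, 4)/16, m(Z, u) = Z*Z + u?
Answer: 256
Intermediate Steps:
S(r, V) = 0
m(Z, u) = u + Z² (m(Z, u) = Z² + u = u + Z²)
A = 0 (A = 0/16 = 0*(1/16) = 0)
m(4, 0)*(16 + 12*A) = (0 + 4²)*(16 + 12*0) = (0 + 16)*(16 + 0) = 16*16 = 256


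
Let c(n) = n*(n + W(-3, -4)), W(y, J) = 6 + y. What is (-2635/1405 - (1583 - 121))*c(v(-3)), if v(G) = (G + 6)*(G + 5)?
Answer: -22212846/281 ≈ -79049.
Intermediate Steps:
v(G) = (5 + G)*(6 + G) (v(G) = (6 + G)*(5 + G) = (5 + G)*(6 + G))
c(n) = n*(3 + n) (c(n) = n*(n + (6 - 3)) = n*(n + 3) = n*(3 + n))
(-2635/1405 - (1583 - 121))*c(v(-3)) = (-2635/1405 - (1583 - 121))*((30 + (-3)**2 + 11*(-3))*(3 + (30 + (-3)**2 + 11*(-3)))) = (-2635*1/1405 - 1*1462)*((30 + 9 - 33)*(3 + (30 + 9 - 33))) = (-527/281 - 1462)*(6*(3 + 6)) = -2468094*9/281 = -411349/281*54 = -22212846/281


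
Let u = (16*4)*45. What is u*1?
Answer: 2880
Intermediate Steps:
u = 2880 (u = 64*45 = 2880)
u*1 = 2880*1 = 2880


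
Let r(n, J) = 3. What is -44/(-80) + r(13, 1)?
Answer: 71/20 ≈ 3.5500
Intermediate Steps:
-44/(-80) + r(13, 1) = -44/(-80) + 3 = -44*(-1/80) + 3 = 11/20 + 3 = 71/20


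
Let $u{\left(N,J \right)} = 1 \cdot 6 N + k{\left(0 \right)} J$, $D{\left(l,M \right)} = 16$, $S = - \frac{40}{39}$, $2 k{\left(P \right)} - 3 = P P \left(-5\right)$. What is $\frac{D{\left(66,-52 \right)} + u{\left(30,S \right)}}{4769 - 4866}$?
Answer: $- \frac{2528}{1261} \approx -2.0048$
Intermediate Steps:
$k{\left(P \right)} = \frac{3}{2} - \frac{5 P^{2}}{2}$ ($k{\left(P \right)} = \frac{3}{2} + \frac{P P \left(-5\right)}{2} = \frac{3}{2} + \frac{P^{2} \left(-5\right)}{2} = \frac{3}{2} + \frac{\left(-5\right) P^{2}}{2} = \frac{3}{2} - \frac{5 P^{2}}{2}$)
$S = - \frac{40}{39}$ ($S = \left(-40\right) \frac{1}{39} = - \frac{40}{39} \approx -1.0256$)
$u{\left(N,J \right)} = 6 N + \frac{3 J}{2}$ ($u{\left(N,J \right)} = 1 \cdot 6 N + \left(\frac{3}{2} - \frac{5 \cdot 0^{2}}{2}\right) J = 6 N + \left(\frac{3}{2} - 0\right) J = 6 N + \left(\frac{3}{2} + 0\right) J = 6 N + \frac{3 J}{2}$)
$\frac{D{\left(66,-52 \right)} + u{\left(30,S \right)}}{4769 - 4866} = \frac{16 + \left(6 \cdot 30 + \frac{3}{2} \left(- \frac{40}{39}\right)\right)}{4769 - 4866} = \frac{16 + \left(180 - \frac{20}{13}\right)}{-97} = \left(16 + \frac{2320}{13}\right) \left(- \frac{1}{97}\right) = \frac{2528}{13} \left(- \frac{1}{97}\right) = - \frac{2528}{1261}$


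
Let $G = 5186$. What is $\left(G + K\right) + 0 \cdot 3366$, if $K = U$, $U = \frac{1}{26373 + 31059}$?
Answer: $\frac{297842353}{57432} \approx 5186.0$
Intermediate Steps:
$U = \frac{1}{57432} \approx 1.7412 \cdot 10^{-5}$
$K = \frac{1}{57432} \approx 1.7412 \cdot 10^{-5}$
$\left(G + K\right) + 0 \cdot 3366 = \left(5186 + \frac{1}{57432}\right) + 0 \cdot 3366 = \frac{297842353}{57432} + 0 = \frac{297842353}{57432}$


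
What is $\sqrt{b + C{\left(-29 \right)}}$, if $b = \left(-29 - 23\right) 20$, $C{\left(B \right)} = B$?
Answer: $i \sqrt{1069} \approx 32.696 i$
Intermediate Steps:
$b = -1040$ ($b = \left(-52\right) 20 = -1040$)
$\sqrt{b + C{\left(-29 \right)}} = \sqrt{-1040 - 29} = \sqrt{-1069} = i \sqrt{1069}$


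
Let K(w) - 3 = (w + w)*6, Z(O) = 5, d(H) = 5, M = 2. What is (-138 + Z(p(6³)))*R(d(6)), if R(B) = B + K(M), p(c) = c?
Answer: -4256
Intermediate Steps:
K(w) = 3 + 12*w (K(w) = 3 + (w + w)*6 = 3 + (2*w)*6 = 3 + 12*w)
R(B) = 27 + B (R(B) = B + (3 + 12*2) = B + (3 + 24) = B + 27 = 27 + B)
(-138 + Z(p(6³)))*R(d(6)) = (-138 + 5)*(27 + 5) = -133*32 = -4256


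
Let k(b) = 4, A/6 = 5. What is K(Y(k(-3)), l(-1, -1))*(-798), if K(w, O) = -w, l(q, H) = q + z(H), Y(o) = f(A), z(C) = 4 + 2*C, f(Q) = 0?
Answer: 0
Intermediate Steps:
A = 30 (A = 6*5 = 30)
Y(o) = 0
l(q, H) = 4 + q + 2*H (l(q, H) = q + (4 + 2*H) = 4 + q + 2*H)
K(Y(k(-3)), l(-1, -1))*(-798) = -1*0*(-798) = 0*(-798) = 0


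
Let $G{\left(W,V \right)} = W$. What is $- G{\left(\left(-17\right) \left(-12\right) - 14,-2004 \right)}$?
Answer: $-190$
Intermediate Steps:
$- G{\left(\left(-17\right) \left(-12\right) - 14,-2004 \right)} = - (\left(-17\right) \left(-12\right) - 14) = - (204 - 14) = \left(-1\right) 190 = -190$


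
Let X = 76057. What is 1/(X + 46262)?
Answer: 1/122319 ≈ 8.1753e-6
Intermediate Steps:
1/(X + 46262) = 1/(76057 + 46262) = 1/122319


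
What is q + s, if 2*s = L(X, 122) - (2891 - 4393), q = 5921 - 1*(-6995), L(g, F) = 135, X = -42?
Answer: 27469/2 ≈ 13735.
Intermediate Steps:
q = 12916 (q = 5921 + 6995 = 12916)
s = 1637/2 (s = (135 - (2891 - 4393))/2 = (135 - 1*(-1502))/2 = (135 + 1502)/2 = (1/2)*1637 = 1637/2 ≈ 818.50)
q + s = 12916 + 1637/2 = 27469/2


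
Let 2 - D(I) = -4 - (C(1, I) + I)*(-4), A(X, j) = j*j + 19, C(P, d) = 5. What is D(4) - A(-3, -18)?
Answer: -373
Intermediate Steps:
A(X, j) = 19 + j**2 (A(X, j) = j**2 + 19 = 19 + j**2)
D(I) = -14 - 4*I (D(I) = 2 - (-4 - (5 + I)*(-4)) = 2 - (-4 - (-20 - 4*I)) = 2 - (-4 + (20 + 4*I)) = 2 - (16 + 4*I) = 2 + (-16 - 4*I) = -14 - 4*I)
D(4) - A(-3, -18) = (-14 - 4*4) - (19 + (-18)**2) = (-14 - 16) - (19 + 324) = -30 - 1*343 = -30 - 343 = -373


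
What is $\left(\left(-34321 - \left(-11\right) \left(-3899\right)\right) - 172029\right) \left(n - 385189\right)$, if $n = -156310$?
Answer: $134962669261$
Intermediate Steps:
$\left(\left(-34321 - \left(-11\right) \left(-3899\right)\right) - 172029\right) \left(n - 385189\right) = \left(\left(-34321 - \left(-11\right) \left(-3899\right)\right) - 172029\right) \left(-156310 - 385189\right) = \left(\left(-34321 - 42889\right) - 172029\right) \left(-541499\right) = \left(-77210 - 172029\right) \left(-541499\right) = \left(-249239\right) \left(-541499\right) = 134962669261$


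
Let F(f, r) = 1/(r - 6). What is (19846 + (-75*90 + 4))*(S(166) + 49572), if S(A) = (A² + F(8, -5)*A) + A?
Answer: 11135890800/11 ≈ 1.0124e+9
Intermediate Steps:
F(f, r) = 1/(-6 + r)
S(A) = A² + 10*A/11 (S(A) = (A² + A/(-6 - 5)) + A = (A² + A/(-11)) + A = (A² - A/11) + A = A² + 10*A/11)
(19846 + (-75*90 + 4))*(S(166) + 49572) = (19846 + (-75*90 + 4))*((1/11)*166*(10 + 11*166) + 49572) = (19846 + (-6750 + 4))*((1/11)*166*(10 + 1826) + 49572) = (19846 - 6746)*((1/11)*166*1836 + 49572) = 13100*(304776/11 + 49572) = 13100*(850068/11) = 11135890800/11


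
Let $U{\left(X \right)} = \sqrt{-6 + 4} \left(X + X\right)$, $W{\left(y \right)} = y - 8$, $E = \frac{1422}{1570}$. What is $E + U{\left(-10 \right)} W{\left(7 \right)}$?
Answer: $\frac{711}{785} + 20 i \sqrt{2} \approx 0.90573 + 28.284 i$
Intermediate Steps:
$E = \frac{711}{785}$ ($E = 1422 \cdot \frac{1}{1570} = \frac{711}{785} \approx 0.90573$)
$W{\left(y \right)} = -8 + y$ ($W{\left(y \right)} = y - 8 = -8 + y$)
$U{\left(X \right)} = 2 i X \sqrt{2}$ ($U{\left(X \right)} = \sqrt{-2} \cdot 2 X = i \sqrt{2} \cdot 2 X = 2 i X \sqrt{2}$)
$E + U{\left(-10 \right)} W{\left(7 \right)} = \frac{711}{785} + 2 i \left(-10\right) \sqrt{2} \left(-8 + 7\right) = \frac{711}{785} + - 20 i \sqrt{2} \left(-1\right) = \frac{711}{785} + 20 i \sqrt{2}$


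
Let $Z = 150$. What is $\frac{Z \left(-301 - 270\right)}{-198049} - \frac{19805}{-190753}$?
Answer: $\frac{20260354895}{37778440897} \approx 0.53629$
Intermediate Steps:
$\frac{Z \left(-301 - 270\right)}{-198049} - \frac{19805}{-190753} = \frac{150 \left(-301 - 270\right)}{-198049} - \frac{19805}{-190753} = 150 \left(-571\right) \left(- \frac{1}{198049}\right) - - \frac{19805}{190753} = \left(-85650\right) \left(- \frac{1}{198049}\right) + \frac{19805}{190753} = \frac{85650}{198049} + \frac{19805}{190753} = \frac{20260354895}{37778440897}$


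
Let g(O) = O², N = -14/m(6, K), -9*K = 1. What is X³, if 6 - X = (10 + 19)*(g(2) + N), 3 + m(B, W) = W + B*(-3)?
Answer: -1850447497933/857375 ≈ -2.1583e+6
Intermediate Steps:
K = -⅑ (K = -⅑*1 = -⅑ ≈ -0.11111)
m(B, W) = -3 + W - 3*B (m(B, W) = -3 + (W + B*(-3)) = -3 + (W - 3*B) = -3 + W - 3*B)
N = 63/95 (N = -14/(-3 - ⅑ - 3*6) = -14/(-3 - ⅑ - 18) = -14/(-190/9) = -14*(-9/190) = 63/95 ≈ 0.66316)
X = -12277/95 (X = 6 - (10 + 19)*(2² + 63/95) = 6 - 29*(4 + 63/95) = 6 - 29*443/95 = 6 - 1*12847/95 = 6 - 12847/95 = -12277/95 ≈ -129.23)
X³ = (-12277/95)³ = -1850447497933/857375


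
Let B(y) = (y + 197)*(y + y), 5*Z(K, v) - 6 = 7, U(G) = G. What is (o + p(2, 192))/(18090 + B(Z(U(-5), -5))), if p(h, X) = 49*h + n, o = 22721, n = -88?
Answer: 568275/478198 ≈ 1.1884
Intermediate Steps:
Z(K, v) = 13/5 (Z(K, v) = 6/5 + (1/5)*7 = 6/5 + 7/5 = 13/5)
p(h, X) = -88 + 49*h (p(h, X) = 49*h - 88 = -88 + 49*h)
B(y) = 2*y*(197 + y) (B(y) = (197 + y)*(2*y) = 2*y*(197 + y))
(o + p(2, 192))/(18090 + B(Z(U(-5), -5))) = (22721 + (-88 + 49*2))/(18090 + 2*(13/5)*(197 + 13/5)) = (22721 + (-88 + 98))/(18090 + 2*(13/5)*(998/5)) = (22721 + 10)/(18090 + 25948/25) = 22731/(478198/25) = 22731*(25/478198) = 568275/478198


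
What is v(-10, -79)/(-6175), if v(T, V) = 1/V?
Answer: 1/487825 ≈ 2.0499e-6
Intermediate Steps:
v(-10, -79)/(-6175) = 1/(-79*(-6175)) = -1/79*(-1/6175) = 1/487825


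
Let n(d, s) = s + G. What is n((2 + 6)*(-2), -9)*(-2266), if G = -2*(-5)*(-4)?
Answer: 111034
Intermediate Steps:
G = -40 (G = 10*(-4) = -40)
n(d, s) = -40 + s (n(d, s) = s - 40 = -40 + s)
n((2 + 6)*(-2), -9)*(-2266) = (-40 - 9)*(-2266) = -49*(-2266) = 111034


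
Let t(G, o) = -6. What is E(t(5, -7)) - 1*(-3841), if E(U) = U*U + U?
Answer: 3871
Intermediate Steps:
E(U) = U + U² (E(U) = U² + U = U + U²)
E(t(5, -7)) - 1*(-3841) = -6*(1 - 6) - 1*(-3841) = -6*(-5) + 3841 = 30 + 3841 = 3871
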